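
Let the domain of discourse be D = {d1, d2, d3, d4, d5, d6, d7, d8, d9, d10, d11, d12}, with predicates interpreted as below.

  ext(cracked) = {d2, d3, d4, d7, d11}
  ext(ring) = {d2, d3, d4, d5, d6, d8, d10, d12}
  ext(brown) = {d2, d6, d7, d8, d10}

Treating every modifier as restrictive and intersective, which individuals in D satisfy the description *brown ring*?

⟦ring⟧ = {d2, d3, d4, d5, d6, d8, d10, d12}
… ∩ ⟦brown⟧ = {d2, d3, d4, d5, d6, d8, d10, d12} ∩ {d2, d6, d7, d8, d10} = {d2, d6, d8, d10}
So ⟦brown ring⟧ = {d2, d6, d8, d10}.

{d2, d6, d8, d10}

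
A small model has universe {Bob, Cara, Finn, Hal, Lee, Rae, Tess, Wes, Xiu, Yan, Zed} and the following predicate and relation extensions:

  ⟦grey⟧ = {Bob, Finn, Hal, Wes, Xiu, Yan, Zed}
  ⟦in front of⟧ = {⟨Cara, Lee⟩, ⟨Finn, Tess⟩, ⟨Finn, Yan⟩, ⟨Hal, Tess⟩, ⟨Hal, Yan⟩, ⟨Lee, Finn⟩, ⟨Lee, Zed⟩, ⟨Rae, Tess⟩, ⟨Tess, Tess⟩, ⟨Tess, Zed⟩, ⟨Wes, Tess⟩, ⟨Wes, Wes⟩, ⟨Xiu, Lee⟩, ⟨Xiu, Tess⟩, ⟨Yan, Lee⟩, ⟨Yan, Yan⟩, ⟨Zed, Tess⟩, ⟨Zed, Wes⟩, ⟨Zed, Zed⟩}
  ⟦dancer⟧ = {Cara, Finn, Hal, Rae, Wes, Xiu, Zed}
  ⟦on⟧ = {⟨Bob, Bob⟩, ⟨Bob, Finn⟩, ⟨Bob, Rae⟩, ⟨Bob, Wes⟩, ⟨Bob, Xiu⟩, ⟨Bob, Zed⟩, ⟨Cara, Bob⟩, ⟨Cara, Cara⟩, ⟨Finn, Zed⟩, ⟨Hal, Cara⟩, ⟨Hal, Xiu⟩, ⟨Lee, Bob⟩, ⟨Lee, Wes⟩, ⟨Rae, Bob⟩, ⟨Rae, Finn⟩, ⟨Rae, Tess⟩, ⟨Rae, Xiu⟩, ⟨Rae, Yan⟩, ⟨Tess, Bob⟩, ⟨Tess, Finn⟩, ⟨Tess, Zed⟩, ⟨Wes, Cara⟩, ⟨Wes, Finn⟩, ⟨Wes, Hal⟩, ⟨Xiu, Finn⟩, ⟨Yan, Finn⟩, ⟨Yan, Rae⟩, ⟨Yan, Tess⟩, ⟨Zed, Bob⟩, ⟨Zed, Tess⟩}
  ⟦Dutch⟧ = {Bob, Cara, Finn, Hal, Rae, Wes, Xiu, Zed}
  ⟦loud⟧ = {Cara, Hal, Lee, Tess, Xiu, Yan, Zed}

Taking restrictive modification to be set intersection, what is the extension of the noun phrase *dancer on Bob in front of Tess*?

{Rae, Zed}

⟦on Bob⟧ = {x : ⟨x, Bob⟩ ∈ ⟦on⟧} = {Bob, Cara, Lee, Rae, Tess, Zed}
⟦in front of Tess⟧ = {x : ⟨x, Tess⟩ ∈ ⟦in front of⟧} = {Finn, Hal, Rae, Tess, Wes, Xiu, Zed}
⟦dancer⟧ = {Cara, Finn, Hal, Rae, Wes, Xiu, Zed}
… ∩ ⟦on Bob⟧ = {Cara, Finn, Hal, Rae, Wes, Xiu, Zed} ∩ {Bob, Cara, Lee, Rae, Tess, Zed} = {Cara, Rae, Zed}
… ∩ ⟦in front of Tess⟧ = {Cara, Rae, Zed} ∩ {Finn, Hal, Rae, Tess, Wes, Xiu, Zed} = {Rae, Zed}
So ⟦dancer on Bob in front of Tess⟧ = {Rae, Zed}.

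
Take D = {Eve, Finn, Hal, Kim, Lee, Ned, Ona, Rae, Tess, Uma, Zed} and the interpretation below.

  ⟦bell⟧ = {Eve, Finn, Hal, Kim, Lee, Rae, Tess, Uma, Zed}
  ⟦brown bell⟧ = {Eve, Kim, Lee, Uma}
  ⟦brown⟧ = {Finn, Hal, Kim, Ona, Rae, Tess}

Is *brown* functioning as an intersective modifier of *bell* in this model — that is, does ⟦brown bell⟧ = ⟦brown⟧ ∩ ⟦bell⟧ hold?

⟦brown⟧ ∩ ⟦bell⟧ = {Finn, Hal, Kim, Ona, Rae, Tess} ∩ {Eve, Finn, Hal, Kim, Lee, Rae, Tess, Uma, Zed} = {Finn, Hal, Kim, Rae, Tess}
Observed ⟦brown bell⟧ = {Eve, Kim, Lee, Uma}.
These differ, so the modifier is not intersective in this model.

no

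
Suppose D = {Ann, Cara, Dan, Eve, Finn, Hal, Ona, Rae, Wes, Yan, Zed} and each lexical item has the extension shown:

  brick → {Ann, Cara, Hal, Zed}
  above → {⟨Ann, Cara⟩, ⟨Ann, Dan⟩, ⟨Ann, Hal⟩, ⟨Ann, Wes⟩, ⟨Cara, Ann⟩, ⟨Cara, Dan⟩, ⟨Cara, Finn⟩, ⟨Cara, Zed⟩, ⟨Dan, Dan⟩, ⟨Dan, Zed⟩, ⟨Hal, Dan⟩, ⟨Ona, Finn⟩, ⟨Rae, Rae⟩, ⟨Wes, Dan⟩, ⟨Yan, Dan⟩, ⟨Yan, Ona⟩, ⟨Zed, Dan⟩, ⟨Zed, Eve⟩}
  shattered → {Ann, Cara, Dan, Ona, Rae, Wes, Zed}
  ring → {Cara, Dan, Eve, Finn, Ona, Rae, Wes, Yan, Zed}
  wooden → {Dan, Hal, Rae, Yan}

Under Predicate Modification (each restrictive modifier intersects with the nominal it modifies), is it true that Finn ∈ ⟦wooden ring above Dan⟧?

⟦above Dan⟧ = {x : ⟨x, Dan⟩ ∈ ⟦above⟧} = {Ann, Cara, Dan, Hal, Wes, Yan, Zed}
⟦ring⟧ = {Cara, Dan, Eve, Finn, Ona, Rae, Wes, Yan, Zed}
… ∩ ⟦above Dan⟧ = {Cara, Dan, Eve, Finn, Ona, Rae, Wes, Yan, Zed} ∩ {Ann, Cara, Dan, Hal, Wes, Yan, Zed} = {Cara, Dan, Wes, Yan, Zed}
… ∩ ⟦wooden⟧ = {Cara, Dan, Wes, Yan, Zed} ∩ {Dan, Hal, Rae, Yan} = {Dan, Yan}
⟦wooden ring above Dan⟧ = {Dan, Yan}; Finn ∉ this set.

no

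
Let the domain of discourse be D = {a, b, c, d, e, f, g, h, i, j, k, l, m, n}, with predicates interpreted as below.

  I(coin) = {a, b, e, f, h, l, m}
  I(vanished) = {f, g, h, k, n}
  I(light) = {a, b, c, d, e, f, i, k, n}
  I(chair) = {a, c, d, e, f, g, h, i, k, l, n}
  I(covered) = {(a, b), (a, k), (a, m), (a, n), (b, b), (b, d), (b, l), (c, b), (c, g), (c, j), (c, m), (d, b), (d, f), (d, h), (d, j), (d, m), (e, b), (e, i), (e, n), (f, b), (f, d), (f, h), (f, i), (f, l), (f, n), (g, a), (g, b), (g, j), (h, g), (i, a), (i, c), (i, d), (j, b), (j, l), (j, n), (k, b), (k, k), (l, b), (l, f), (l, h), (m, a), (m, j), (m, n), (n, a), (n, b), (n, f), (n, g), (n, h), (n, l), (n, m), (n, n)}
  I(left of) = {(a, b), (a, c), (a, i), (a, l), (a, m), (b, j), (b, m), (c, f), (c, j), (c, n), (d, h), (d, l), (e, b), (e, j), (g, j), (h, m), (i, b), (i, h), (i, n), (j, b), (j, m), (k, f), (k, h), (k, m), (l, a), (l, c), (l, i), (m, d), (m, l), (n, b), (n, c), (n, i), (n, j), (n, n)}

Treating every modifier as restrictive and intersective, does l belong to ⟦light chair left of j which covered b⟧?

⟦left of j⟧ = {x : ⟨x, j⟩ ∈ ⟦left of⟧} = {b, c, e, g, n}
⟦which covered b⟧ = {x : ⟨x, b⟩ ∈ ⟦covered⟧} = {a, b, c, d, e, f, g, j, k, l, n}
⟦chair⟧ = {a, c, d, e, f, g, h, i, k, l, n}
… ∩ ⟦left of j⟧ = {a, c, d, e, f, g, h, i, k, l, n} ∩ {b, c, e, g, n} = {c, e, g, n}
… ∩ ⟦which covered b⟧ = {c, e, g, n} ∩ {a, b, c, d, e, f, g, j, k, l, n} = {c, e, g, n}
… ∩ ⟦light⟧ = {c, e, g, n} ∩ {a, b, c, d, e, f, i, k, n} = {c, e, n}
⟦light chair left of j which covered b⟧ = {c, e, n}; l ∉ this set.

no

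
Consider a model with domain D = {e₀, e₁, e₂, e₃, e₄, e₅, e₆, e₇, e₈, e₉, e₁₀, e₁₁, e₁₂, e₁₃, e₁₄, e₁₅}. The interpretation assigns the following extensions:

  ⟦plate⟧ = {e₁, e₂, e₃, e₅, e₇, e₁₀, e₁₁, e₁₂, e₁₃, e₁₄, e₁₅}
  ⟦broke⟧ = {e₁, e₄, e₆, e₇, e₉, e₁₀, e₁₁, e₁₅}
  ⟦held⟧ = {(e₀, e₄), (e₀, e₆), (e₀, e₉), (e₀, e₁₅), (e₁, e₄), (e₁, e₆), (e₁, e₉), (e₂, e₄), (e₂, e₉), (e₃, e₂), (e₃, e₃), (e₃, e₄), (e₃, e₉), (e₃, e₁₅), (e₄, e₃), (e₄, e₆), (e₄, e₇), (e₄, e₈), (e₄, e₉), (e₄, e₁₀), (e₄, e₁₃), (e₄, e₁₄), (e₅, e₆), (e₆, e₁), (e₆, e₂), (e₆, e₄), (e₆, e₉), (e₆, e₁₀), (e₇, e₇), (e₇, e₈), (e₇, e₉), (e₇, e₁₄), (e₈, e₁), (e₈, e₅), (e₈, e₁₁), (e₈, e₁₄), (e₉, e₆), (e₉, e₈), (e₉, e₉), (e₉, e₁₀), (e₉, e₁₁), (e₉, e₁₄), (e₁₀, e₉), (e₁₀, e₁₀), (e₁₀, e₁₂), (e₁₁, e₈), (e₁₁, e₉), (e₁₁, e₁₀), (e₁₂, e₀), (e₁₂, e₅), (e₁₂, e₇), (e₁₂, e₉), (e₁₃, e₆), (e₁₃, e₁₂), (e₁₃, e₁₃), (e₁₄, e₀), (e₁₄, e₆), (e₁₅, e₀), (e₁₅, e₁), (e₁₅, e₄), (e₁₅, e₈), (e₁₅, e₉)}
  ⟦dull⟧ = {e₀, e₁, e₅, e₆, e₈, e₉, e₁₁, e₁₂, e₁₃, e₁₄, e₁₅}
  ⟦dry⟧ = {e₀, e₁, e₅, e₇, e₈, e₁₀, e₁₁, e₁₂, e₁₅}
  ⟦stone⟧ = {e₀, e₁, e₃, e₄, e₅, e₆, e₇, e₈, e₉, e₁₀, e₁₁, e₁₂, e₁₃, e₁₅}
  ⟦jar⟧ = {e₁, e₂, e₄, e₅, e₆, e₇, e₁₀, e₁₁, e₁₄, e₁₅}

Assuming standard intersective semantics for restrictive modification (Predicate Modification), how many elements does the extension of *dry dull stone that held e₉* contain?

⟦that held e₉⟧ = {x : ⟨x, e₉⟩ ∈ ⟦held⟧} = {e₀, e₁, e₂, e₃, e₄, e₆, e₇, e₉, e₁₀, e₁₁, e₁₂, e₁₅}
⟦stone⟧ = {e₀, e₁, e₃, e₄, e₅, e₆, e₇, e₈, e₉, e₁₀, e₁₁, e₁₂, e₁₃, e₁₅}
… ∩ ⟦that held e₉⟧ = {e₀, e₁, e₃, e₄, e₅, e₆, e₇, e₈, e₉, e₁₀, e₁₁, e₁₂, e₁₃, e₁₅} ∩ {e₀, e₁, e₂, e₃, e₄, e₆, e₇, e₉, e₁₀, e₁₁, e₁₂, e₁₅} = {e₀, e₁, e₃, e₄, e₆, e₇, e₉, e₁₀, e₁₁, e₁₂, e₁₅}
… ∩ ⟦dry⟧ = {e₀, e₁, e₃, e₄, e₆, e₇, e₉, e₁₀, e₁₁, e₁₂, e₁₅} ∩ {e₀, e₁, e₅, e₇, e₈, e₁₀, e₁₁, e₁₂, e₁₅} = {e₀, e₁, e₇, e₁₀, e₁₁, e₁₂, e₁₅}
… ∩ ⟦dull⟧ = {e₀, e₁, e₇, e₁₀, e₁₁, e₁₂, e₁₅} ∩ {e₀, e₁, e₅, e₆, e₈, e₉, e₁₁, e₁₂, e₁₃, e₁₄, e₁₅} = {e₀, e₁, e₁₁, e₁₂, e₁₅}
⟦dry dull stone that held e₉⟧ = {e₀, e₁, e₁₁, e₁₂, e₁₅}, so the cardinality is 5.

5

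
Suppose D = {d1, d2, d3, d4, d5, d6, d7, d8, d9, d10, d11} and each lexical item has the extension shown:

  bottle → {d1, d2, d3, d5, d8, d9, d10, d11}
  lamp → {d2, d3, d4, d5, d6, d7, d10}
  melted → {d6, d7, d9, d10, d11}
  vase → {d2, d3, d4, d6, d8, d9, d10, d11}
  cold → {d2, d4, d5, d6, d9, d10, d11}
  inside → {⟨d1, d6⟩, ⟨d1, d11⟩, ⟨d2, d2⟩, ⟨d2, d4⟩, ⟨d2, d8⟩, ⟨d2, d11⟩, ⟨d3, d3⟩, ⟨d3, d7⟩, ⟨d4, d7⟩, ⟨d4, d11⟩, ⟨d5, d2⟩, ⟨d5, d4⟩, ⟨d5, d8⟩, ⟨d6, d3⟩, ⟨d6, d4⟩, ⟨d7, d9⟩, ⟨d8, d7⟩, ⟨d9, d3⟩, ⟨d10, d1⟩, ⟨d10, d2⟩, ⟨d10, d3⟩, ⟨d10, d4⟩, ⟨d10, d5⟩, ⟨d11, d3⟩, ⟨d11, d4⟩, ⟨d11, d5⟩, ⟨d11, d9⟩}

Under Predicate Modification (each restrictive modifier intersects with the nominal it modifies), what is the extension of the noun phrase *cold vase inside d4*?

{d2, d6, d10, d11}

⟦inside d4⟧ = {x : ⟨x, d4⟩ ∈ ⟦inside⟧} = {d2, d5, d6, d10, d11}
⟦vase⟧ = {d2, d3, d4, d6, d8, d9, d10, d11}
… ∩ ⟦inside d4⟧ = {d2, d3, d4, d6, d8, d9, d10, d11} ∩ {d2, d5, d6, d10, d11} = {d2, d6, d10, d11}
… ∩ ⟦cold⟧ = {d2, d6, d10, d11} ∩ {d2, d4, d5, d6, d9, d10, d11} = {d2, d6, d10, d11}
So ⟦cold vase inside d4⟧ = {d2, d6, d10, d11}.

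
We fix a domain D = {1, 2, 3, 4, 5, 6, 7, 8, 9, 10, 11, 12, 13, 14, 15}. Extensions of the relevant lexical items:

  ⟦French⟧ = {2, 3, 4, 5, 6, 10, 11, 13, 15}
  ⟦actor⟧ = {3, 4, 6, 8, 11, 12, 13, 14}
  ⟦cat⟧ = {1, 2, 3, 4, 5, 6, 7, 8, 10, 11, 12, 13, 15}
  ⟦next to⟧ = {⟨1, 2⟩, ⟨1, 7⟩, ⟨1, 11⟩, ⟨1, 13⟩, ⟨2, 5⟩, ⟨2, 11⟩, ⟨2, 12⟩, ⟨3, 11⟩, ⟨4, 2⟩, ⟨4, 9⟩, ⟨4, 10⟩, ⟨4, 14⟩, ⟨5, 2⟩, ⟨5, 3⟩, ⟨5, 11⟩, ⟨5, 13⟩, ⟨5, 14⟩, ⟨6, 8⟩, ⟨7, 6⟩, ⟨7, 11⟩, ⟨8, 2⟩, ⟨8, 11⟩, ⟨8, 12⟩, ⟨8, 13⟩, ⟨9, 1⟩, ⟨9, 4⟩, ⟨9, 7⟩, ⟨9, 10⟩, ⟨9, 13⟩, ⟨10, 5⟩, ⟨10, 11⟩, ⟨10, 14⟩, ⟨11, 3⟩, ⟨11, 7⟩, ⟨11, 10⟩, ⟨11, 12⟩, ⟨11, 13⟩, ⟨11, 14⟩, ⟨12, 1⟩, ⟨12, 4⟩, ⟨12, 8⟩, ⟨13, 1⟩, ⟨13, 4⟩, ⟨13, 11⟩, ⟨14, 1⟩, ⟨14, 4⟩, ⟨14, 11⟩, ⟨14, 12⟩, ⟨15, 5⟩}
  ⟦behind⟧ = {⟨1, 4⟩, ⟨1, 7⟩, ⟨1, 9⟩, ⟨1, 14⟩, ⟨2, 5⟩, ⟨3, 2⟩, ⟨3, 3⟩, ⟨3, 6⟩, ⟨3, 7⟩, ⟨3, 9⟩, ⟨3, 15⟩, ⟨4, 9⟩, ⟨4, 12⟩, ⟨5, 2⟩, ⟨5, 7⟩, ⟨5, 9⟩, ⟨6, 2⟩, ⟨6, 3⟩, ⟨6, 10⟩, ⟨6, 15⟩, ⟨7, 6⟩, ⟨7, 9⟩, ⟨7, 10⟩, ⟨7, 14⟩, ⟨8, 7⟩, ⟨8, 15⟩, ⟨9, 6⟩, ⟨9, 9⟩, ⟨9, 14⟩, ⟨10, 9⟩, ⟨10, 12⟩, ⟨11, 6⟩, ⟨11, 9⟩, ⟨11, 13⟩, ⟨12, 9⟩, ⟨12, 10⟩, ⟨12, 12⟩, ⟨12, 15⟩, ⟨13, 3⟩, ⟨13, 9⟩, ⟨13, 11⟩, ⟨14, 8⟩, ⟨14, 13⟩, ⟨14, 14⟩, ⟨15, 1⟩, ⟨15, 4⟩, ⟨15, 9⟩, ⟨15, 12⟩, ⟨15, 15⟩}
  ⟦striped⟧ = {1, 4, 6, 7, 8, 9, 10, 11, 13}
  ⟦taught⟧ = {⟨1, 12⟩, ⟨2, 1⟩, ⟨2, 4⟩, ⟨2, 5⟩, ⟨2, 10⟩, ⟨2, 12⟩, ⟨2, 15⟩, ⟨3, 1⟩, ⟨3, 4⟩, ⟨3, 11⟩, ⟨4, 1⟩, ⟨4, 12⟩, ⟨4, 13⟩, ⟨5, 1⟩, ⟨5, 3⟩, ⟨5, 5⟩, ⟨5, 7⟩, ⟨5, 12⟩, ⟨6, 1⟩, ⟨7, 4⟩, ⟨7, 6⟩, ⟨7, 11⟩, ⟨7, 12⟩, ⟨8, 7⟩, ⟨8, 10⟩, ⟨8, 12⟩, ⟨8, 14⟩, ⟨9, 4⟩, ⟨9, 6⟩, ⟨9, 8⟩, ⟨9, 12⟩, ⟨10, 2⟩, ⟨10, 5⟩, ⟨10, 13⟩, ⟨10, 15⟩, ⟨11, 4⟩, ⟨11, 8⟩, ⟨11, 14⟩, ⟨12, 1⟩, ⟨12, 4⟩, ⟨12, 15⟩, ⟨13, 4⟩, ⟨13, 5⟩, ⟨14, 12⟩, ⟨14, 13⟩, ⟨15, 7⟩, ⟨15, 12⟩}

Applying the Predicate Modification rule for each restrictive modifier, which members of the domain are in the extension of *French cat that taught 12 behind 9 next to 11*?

{5}

⟦that taught 12⟧ = {x : ⟨x, 12⟩ ∈ ⟦taught⟧} = {1, 2, 4, 5, 7, 8, 9, 14, 15}
⟦behind 9⟧ = {x : ⟨x, 9⟩ ∈ ⟦behind⟧} = {1, 3, 4, 5, 7, 9, 10, 11, 12, 13, 15}
⟦next to 11⟧ = {x : ⟨x, 11⟩ ∈ ⟦next to⟧} = {1, 2, 3, 5, 7, 8, 10, 13, 14}
⟦cat⟧ = {1, 2, 3, 4, 5, 6, 7, 8, 10, 11, 12, 13, 15}
… ∩ ⟦that taught 12⟧ = {1, 2, 3, 4, 5, 6, 7, 8, 10, 11, 12, 13, 15} ∩ {1, 2, 4, 5, 7, 8, 9, 14, 15} = {1, 2, 4, 5, 7, 8, 15}
… ∩ ⟦behind 9⟧ = {1, 2, 4, 5, 7, 8, 15} ∩ {1, 3, 4, 5, 7, 9, 10, 11, 12, 13, 15} = {1, 4, 5, 7, 15}
… ∩ ⟦next to 11⟧ = {1, 4, 5, 7, 15} ∩ {1, 2, 3, 5, 7, 8, 10, 13, 14} = {1, 5, 7}
… ∩ ⟦French⟧ = {1, 5, 7} ∩ {2, 3, 4, 5, 6, 10, 11, 13, 15} = {5}
So ⟦French cat that taught 12 behind 9 next to 11⟧ = {5}.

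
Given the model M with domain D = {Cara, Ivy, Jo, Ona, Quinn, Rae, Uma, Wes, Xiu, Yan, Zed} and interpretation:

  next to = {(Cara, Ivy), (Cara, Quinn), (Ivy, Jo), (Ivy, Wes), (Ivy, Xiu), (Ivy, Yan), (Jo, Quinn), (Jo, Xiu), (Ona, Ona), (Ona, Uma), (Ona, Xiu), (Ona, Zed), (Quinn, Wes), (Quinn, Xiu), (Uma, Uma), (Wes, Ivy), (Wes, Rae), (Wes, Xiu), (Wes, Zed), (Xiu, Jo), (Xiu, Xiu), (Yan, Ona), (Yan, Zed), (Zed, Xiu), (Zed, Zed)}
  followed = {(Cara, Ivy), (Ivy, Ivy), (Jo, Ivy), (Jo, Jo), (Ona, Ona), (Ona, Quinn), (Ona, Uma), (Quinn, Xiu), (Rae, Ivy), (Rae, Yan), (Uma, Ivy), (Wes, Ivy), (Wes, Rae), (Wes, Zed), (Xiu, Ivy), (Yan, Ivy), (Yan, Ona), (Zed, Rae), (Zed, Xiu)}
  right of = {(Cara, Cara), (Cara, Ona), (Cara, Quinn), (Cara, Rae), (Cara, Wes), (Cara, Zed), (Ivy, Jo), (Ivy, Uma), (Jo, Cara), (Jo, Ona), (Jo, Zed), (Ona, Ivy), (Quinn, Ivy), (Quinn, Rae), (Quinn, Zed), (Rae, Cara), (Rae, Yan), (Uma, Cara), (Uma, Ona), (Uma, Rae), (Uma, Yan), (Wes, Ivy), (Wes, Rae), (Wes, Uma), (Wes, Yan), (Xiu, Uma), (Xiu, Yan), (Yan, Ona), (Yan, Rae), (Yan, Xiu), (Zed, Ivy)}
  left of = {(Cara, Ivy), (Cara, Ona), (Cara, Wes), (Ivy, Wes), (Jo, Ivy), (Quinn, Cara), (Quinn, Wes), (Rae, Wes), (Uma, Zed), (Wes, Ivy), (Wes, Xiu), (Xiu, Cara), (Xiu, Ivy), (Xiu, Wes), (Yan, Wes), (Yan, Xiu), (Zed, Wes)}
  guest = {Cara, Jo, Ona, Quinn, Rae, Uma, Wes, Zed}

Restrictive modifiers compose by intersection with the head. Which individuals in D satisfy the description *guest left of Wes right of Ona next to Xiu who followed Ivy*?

∅

⟦left of Wes⟧ = {x : ⟨x, Wes⟩ ∈ ⟦left of⟧} = {Cara, Ivy, Quinn, Rae, Xiu, Yan, Zed}
⟦right of Ona⟧ = {x : ⟨x, Ona⟩ ∈ ⟦right of⟧} = {Cara, Jo, Uma, Yan}
⟦next to Xiu⟧ = {x : ⟨x, Xiu⟩ ∈ ⟦next to⟧} = {Ivy, Jo, Ona, Quinn, Wes, Xiu, Zed}
⟦who followed Ivy⟧ = {x : ⟨x, Ivy⟩ ∈ ⟦followed⟧} = {Cara, Ivy, Jo, Rae, Uma, Wes, Xiu, Yan}
⟦guest⟧ = {Cara, Jo, Ona, Quinn, Rae, Uma, Wes, Zed}
… ∩ ⟦left of Wes⟧ = {Cara, Jo, Ona, Quinn, Rae, Uma, Wes, Zed} ∩ {Cara, Ivy, Quinn, Rae, Xiu, Yan, Zed} = {Cara, Quinn, Rae, Zed}
… ∩ ⟦right of Ona⟧ = {Cara, Quinn, Rae, Zed} ∩ {Cara, Jo, Uma, Yan} = {Cara}
… ∩ ⟦next to Xiu⟧ = {Cara} ∩ {Ivy, Jo, Ona, Quinn, Wes, Xiu, Zed} = ∅
… ∩ ⟦who followed Ivy⟧ = ∅ ∩ {Cara, Ivy, Jo, Rae, Uma, Wes, Xiu, Yan} = ∅
So ⟦guest left of Wes right of Ona next to Xiu who followed Ivy⟧ = ∅.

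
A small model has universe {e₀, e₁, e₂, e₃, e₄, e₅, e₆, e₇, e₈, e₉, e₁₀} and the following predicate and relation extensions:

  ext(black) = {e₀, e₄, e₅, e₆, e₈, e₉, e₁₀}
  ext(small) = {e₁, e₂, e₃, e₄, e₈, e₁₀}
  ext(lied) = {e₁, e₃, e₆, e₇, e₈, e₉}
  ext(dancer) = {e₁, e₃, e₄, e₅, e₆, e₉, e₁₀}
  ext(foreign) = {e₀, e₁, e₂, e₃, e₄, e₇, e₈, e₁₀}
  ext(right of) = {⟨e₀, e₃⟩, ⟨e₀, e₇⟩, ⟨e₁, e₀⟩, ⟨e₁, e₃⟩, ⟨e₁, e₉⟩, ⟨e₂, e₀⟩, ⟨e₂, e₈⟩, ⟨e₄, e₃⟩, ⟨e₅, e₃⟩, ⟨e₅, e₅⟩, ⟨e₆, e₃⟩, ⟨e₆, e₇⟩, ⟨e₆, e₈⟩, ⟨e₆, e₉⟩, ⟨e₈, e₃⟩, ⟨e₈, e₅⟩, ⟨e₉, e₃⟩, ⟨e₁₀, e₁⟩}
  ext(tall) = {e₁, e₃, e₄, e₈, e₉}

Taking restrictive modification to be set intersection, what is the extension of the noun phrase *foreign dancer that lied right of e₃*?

⟦that lied⟧ = ⟦lied⟧ = {e₁, e₃, e₆, e₇, e₈, e₉}
⟦right of e₃⟧ = {x : ⟨x, e₃⟩ ∈ ⟦right of⟧} = {e₀, e₁, e₄, e₅, e₆, e₈, e₉}
⟦dancer⟧ = {e₁, e₃, e₄, e₅, e₆, e₉, e₁₀}
… ∩ ⟦that lied⟧ = {e₁, e₃, e₄, e₅, e₆, e₉, e₁₀} ∩ {e₁, e₃, e₆, e₇, e₈, e₉} = {e₁, e₃, e₆, e₉}
… ∩ ⟦right of e₃⟧ = {e₁, e₃, e₆, e₉} ∩ {e₀, e₁, e₄, e₅, e₆, e₈, e₉} = {e₁, e₆, e₉}
… ∩ ⟦foreign⟧ = {e₁, e₆, e₉} ∩ {e₀, e₁, e₂, e₃, e₄, e₇, e₈, e₁₀} = {e₁}
So ⟦foreign dancer that lied right of e₃⟧ = {e₁}.

{e₁}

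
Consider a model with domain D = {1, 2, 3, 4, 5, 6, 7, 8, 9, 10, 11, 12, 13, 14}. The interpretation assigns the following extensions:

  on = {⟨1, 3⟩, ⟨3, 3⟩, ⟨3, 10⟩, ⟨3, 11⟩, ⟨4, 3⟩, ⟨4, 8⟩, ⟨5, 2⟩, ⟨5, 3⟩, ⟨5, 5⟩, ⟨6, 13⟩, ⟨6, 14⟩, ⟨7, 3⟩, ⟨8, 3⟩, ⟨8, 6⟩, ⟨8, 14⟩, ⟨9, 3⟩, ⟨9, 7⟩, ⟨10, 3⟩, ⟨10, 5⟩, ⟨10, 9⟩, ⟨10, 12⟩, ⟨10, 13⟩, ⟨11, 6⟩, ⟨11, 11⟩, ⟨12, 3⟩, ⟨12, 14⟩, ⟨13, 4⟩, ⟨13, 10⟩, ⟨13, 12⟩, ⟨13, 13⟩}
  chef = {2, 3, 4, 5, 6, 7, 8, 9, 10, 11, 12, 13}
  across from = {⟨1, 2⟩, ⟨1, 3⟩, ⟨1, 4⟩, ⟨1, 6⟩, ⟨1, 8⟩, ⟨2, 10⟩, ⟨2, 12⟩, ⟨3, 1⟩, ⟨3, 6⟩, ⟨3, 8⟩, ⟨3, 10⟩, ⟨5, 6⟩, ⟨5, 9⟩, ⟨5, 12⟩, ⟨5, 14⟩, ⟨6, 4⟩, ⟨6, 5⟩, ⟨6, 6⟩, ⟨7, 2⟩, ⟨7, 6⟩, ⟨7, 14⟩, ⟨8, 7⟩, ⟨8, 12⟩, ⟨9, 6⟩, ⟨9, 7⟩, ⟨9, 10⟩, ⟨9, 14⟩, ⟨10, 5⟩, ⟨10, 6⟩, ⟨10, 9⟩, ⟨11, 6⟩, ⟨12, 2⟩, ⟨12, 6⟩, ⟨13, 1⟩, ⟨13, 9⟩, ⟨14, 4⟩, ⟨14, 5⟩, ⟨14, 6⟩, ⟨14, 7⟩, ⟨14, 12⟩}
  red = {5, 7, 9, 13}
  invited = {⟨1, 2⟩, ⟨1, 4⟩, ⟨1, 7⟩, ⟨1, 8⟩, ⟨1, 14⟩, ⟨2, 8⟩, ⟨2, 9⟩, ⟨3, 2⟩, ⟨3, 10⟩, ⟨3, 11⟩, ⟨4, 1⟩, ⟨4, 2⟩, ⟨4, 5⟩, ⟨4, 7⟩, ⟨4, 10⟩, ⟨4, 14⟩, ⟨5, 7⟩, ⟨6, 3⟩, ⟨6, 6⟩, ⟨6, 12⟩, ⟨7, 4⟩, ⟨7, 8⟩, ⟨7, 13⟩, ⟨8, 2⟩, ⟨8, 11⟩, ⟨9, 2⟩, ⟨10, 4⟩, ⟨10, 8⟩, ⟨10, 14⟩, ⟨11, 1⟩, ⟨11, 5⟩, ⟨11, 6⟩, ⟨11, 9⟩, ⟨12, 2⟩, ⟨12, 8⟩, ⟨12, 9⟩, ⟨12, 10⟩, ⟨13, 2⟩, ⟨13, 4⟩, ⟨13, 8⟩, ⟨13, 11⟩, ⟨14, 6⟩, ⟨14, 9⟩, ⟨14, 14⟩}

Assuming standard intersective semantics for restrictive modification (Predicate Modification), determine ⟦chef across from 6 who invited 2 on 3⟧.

{3, 9, 12}

⟦across from 6⟧ = {x : ⟨x, 6⟩ ∈ ⟦across from⟧} = {1, 3, 5, 6, 7, 9, 10, 11, 12, 14}
⟦who invited 2⟧ = {x : ⟨x, 2⟩ ∈ ⟦invited⟧} = {1, 3, 4, 8, 9, 12, 13}
⟦on 3⟧ = {x : ⟨x, 3⟩ ∈ ⟦on⟧} = {1, 3, 4, 5, 7, 8, 9, 10, 12}
⟦chef⟧ = {2, 3, 4, 5, 6, 7, 8, 9, 10, 11, 12, 13}
… ∩ ⟦across from 6⟧ = {2, 3, 4, 5, 6, 7, 8, 9, 10, 11, 12, 13} ∩ {1, 3, 5, 6, 7, 9, 10, 11, 12, 14} = {3, 5, 6, 7, 9, 10, 11, 12}
… ∩ ⟦who invited 2⟧ = {3, 5, 6, 7, 9, 10, 11, 12} ∩ {1, 3, 4, 8, 9, 12, 13} = {3, 9, 12}
… ∩ ⟦on 3⟧ = {3, 9, 12} ∩ {1, 3, 4, 5, 7, 8, 9, 10, 12} = {3, 9, 12}
So ⟦chef across from 6 who invited 2 on 3⟧ = {3, 9, 12}.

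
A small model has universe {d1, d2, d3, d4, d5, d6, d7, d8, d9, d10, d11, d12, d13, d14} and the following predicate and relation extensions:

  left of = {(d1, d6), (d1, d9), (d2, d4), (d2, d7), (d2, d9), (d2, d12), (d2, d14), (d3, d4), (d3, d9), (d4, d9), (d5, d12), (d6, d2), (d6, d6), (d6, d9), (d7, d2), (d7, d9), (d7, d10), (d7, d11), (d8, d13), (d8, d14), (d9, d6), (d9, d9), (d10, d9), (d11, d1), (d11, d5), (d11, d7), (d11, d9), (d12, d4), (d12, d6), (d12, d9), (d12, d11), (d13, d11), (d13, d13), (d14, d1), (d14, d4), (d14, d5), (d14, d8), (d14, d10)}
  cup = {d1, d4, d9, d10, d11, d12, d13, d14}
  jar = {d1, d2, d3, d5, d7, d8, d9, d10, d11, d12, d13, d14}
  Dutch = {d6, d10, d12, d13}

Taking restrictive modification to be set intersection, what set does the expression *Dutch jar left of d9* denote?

⟦left of d9⟧ = {x : ⟨x, d9⟩ ∈ ⟦left of⟧} = {d1, d2, d3, d4, d6, d7, d9, d10, d11, d12}
⟦jar⟧ = {d1, d2, d3, d5, d7, d8, d9, d10, d11, d12, d13, d14}
… ∩ ⟦left of d9⟧ = {d1, d2, d3, d5, d7, d8, d9, d10, d11, d12, d13, d14} ∩ {d1, d2, d3, d4, d6, d7, d9, d10, d11, d12} = {d1, d2, d3, d7, d9, d10, d11, d12}
… ∩ ⟦Dutch⟧ = {d1, d2, d3, d7, d9, d10, d11, d12} ∩ {d6, d10, d12, d13} = {d10, d12}
So ⟦Dutch jar left of d9⟧ = {d10, d12}.

{d10, d12}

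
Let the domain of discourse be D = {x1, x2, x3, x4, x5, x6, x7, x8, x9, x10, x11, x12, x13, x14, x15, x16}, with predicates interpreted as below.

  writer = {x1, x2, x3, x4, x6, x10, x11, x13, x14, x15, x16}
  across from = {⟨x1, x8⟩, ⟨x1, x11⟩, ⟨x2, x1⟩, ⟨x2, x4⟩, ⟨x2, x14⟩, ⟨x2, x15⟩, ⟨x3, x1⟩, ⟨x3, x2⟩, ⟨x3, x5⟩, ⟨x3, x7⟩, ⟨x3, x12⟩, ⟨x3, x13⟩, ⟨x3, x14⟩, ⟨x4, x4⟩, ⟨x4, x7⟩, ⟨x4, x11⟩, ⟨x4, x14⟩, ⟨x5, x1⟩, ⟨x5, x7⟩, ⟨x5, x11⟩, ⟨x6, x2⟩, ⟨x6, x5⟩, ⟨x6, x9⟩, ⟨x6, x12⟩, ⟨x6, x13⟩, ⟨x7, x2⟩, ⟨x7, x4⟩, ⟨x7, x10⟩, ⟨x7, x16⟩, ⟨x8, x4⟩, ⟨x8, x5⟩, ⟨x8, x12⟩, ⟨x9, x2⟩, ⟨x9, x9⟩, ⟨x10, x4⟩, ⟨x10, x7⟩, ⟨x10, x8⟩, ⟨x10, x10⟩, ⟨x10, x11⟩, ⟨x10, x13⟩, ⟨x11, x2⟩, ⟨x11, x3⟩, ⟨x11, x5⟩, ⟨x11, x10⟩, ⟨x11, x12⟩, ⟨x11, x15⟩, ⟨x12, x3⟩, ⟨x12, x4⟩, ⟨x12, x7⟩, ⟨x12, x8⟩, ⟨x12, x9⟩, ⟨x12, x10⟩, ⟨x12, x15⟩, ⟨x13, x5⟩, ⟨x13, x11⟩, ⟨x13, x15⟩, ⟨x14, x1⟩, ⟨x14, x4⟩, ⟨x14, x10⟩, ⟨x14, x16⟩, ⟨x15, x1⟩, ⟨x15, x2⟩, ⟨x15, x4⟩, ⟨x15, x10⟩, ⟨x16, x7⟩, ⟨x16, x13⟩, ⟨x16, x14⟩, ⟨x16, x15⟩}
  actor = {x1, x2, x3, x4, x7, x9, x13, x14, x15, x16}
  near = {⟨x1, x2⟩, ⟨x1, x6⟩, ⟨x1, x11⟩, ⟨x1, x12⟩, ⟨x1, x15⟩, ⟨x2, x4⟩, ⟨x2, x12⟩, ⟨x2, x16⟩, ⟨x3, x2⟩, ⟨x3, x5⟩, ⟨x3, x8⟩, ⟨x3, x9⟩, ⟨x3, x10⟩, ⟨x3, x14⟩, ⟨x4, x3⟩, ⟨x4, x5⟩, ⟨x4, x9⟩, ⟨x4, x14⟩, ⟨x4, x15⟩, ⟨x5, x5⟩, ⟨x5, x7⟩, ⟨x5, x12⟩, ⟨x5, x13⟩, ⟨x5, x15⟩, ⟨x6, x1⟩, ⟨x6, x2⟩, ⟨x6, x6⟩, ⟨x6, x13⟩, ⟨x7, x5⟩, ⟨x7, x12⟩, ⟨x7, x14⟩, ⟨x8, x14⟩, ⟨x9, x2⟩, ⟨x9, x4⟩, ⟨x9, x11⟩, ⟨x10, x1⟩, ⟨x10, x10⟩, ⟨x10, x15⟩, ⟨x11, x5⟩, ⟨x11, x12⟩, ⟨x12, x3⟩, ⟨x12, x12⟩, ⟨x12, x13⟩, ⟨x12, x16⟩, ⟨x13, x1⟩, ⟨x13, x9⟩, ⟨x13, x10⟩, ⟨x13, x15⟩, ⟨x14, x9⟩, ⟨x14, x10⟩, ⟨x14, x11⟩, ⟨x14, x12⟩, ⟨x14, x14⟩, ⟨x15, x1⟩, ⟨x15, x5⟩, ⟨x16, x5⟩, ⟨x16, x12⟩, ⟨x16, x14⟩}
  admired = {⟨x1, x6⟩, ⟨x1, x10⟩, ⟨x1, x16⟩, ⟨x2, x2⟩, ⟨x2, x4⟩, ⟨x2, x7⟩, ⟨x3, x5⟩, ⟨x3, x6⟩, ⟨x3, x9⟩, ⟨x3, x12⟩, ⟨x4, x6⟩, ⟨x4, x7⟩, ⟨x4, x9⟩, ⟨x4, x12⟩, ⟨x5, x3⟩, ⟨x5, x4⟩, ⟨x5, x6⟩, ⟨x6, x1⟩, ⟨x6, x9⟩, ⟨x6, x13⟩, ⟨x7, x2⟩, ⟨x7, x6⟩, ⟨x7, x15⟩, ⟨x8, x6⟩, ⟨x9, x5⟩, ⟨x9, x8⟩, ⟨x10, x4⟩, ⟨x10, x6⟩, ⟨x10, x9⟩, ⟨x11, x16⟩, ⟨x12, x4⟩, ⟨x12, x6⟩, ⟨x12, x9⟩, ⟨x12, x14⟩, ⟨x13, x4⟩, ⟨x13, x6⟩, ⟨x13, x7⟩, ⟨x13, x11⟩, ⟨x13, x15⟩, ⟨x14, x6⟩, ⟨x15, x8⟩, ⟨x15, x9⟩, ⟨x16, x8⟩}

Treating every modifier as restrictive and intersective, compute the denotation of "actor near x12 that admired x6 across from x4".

⟦near x12⟧ = {x : ⟨x, x12⟩ ∈ ⟦near⟧} = {x1, x2, x5, x7, x11, x12, x14, x16}
⟦that admired x6⟧ = {x : ⟨x, x6⟩ ∈ ⟦admired⟧} = {x1, x3, x4, x5, x7, x8, x10, x12, x13, x14}
⟦across from x4⟧ = {x : ⟨x, x4⟩ ∈ ⟦across from⟧} = {x2, x4, x7, x8, x10, x12, x14, x15}
⟦actor⟧ = {x1, x2, x3, x4, x7, x9, x13, x14, x15, x16}
… ∩ ⟦near x12⟧ = {x1, x2, x3, x4, x7, x9, x13, x14, x15, x16} ∩ {x1, x2, x5, x7, x11, x12, x14, x16} = {x1, x2, x7, x14, x16}
… ∩ ⟦that admired x6⟧ = {x1, x2, x7, x14, x16} ∩ {x1, x3, x4, x5, x7, x8, x10, x12, x13, x14} = {x1, x7, x14}
… ∩ ⟦across from x4⟧ = {x1, x7, x14} ∩ {x2, x4, x7, x8, x10, x12, x14, x15} = {x7, x14}
So ⟦actor near x12 that admired x6 across from x4⟧ = {x7, x14}.

{x7, x14}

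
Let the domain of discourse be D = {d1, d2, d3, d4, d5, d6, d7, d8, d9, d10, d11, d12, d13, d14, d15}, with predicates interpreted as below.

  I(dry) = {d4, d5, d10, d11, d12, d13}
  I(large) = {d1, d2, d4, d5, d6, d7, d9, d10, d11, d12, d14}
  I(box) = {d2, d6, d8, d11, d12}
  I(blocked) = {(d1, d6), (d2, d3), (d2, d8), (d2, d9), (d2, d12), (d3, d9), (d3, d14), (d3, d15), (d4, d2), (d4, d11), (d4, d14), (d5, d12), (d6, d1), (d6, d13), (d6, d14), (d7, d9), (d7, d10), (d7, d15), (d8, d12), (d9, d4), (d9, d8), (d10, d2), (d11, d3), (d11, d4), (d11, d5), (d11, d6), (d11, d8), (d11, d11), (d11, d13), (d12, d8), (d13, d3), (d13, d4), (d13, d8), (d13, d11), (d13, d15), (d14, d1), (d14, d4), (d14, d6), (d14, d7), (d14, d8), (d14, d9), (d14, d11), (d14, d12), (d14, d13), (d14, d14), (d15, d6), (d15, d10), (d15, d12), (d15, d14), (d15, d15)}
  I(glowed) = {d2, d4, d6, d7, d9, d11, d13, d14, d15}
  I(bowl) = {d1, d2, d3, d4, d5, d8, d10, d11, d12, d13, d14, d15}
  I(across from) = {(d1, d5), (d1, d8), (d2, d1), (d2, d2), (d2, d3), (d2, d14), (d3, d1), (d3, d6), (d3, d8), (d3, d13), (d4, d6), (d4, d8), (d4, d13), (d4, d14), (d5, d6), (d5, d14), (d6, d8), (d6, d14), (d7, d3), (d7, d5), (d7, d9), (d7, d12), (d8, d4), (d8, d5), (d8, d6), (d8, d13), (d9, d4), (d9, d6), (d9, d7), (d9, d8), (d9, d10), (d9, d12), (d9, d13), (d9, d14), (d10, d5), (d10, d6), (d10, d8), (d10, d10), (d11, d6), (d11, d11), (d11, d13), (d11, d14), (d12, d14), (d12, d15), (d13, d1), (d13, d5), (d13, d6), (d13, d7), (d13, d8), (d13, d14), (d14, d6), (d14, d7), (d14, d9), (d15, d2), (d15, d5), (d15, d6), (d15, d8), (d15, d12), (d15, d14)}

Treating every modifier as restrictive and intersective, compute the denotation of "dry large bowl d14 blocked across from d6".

{d4, d11}

⟦d14 blocked⟧ = {x : ⟨d14, x⟩ ∈ ⟦blocked⟧} = {d1, d4, d6, d7, d8, d9, d11, d12, d13, d14}
⟦across from d6⟧ = {x : ⟨x, d6⟩ ∈ ⟦across from⟧} = {d3, d4, d5, d8, d9, d10, d11, d13, d14, d15}
⟦bowl⟧ = {d1, d2, d3, d4, d5, d8, d10, d11, d12, d13, d14, d15}
… ∩ ⟦d14 blocked⟧ = {d1, d2, d3, d4, d5, d8, d10, d11, d12, d13, d14, d15} ∩ {d1, d4, d6, d7, d8, d9, d11, d12, d13, d14} = {d1, d4, d8, d11, d12, d13, d14}
… ∩ ⟦across from d6⟧ = {d1, d4, d8, d11, d12, d13, d14} ∩ {d3, d4, d5, d8, d9, d10, d11, d13, d14, d15} = {d4, d8, d11, d13, d14}
… ∩ ⟦dry⟧ = {d4, d8, d11, d13, d14} ∩ {d4, d5, d10, d11, d12, d13} = {d4, d11, d13}
… ∩ ⟦large⟧ = {d4, d11, d13} ∩ {d1, d2, d4, d5, d6, d7, d9, d10, d11, d12, d14} = {d4, d11}
So ⟦dry large bowl d14 blocked across from d6⟧ = {d4, d11}.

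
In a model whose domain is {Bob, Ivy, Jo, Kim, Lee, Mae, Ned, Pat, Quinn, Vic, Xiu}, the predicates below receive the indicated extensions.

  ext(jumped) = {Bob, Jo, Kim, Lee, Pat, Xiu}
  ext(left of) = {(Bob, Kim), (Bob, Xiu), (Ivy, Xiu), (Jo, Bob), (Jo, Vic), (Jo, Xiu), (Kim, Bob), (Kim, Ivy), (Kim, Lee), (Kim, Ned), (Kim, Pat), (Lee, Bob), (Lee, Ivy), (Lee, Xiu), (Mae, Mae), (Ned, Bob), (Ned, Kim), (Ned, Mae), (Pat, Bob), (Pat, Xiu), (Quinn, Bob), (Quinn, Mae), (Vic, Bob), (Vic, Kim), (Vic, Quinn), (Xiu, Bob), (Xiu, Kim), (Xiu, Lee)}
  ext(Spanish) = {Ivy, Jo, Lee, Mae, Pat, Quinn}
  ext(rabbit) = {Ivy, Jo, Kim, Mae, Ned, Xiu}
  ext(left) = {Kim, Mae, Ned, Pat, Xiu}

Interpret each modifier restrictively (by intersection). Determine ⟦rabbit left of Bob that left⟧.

⟦left of Bob⟧ = {x : ⟨x, Bob⟩ ∈ ⟦left of⟧} = {Jo, Kim, Lee, Ned, Pat, Quinn, Vic, Xiu}
⟦that left⟧ = ⟦left⟧ = {Kim, Mae, Ned, Pat, Xiu}
⟦rabbit⟧ = {Ivy, Jo, Kim, Mae, Ned, Xiu}
… ∩ ⟦left of Bob⟧ = {Ivy, Jo, Kim, Mae, Ned, Xiu} ∩ {Jo, Kim, Lee, Ned, Pat, Quinn, Vic, Xiu} = {Jo, Kim, Ned, Xiu}
… ∩ ⟦that left⟧ = {Jo, Kim, Ned, Xiu} ∩ {Kim, Mae, Ned, Pat, Xiu} = {Kim, Ned, Xiu}
So ⟦rabbit left of Bob that left⟧ = {Kim, Ned, Xiu}.

{Kim, Ned, Xiu}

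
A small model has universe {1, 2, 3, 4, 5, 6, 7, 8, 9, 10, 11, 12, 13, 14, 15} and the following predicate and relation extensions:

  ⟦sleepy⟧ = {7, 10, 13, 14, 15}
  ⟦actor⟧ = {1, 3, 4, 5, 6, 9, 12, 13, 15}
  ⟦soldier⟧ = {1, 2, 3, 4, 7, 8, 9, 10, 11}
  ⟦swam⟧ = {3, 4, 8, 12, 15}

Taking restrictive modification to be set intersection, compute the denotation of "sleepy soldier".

{7, 10}

⟦soldier⟧ = {1, 2, 3, 4, 7, 8, 9, 10, 11}
… ∩ ⟦sleepy⟧ = {1, 2, 3, 4, 7, 8, 9, 10, 11} ∩ {7, 10, 13, 14, 15} = {7, 10}
So ⟦sleepy soldier⟧ = {7, 10}.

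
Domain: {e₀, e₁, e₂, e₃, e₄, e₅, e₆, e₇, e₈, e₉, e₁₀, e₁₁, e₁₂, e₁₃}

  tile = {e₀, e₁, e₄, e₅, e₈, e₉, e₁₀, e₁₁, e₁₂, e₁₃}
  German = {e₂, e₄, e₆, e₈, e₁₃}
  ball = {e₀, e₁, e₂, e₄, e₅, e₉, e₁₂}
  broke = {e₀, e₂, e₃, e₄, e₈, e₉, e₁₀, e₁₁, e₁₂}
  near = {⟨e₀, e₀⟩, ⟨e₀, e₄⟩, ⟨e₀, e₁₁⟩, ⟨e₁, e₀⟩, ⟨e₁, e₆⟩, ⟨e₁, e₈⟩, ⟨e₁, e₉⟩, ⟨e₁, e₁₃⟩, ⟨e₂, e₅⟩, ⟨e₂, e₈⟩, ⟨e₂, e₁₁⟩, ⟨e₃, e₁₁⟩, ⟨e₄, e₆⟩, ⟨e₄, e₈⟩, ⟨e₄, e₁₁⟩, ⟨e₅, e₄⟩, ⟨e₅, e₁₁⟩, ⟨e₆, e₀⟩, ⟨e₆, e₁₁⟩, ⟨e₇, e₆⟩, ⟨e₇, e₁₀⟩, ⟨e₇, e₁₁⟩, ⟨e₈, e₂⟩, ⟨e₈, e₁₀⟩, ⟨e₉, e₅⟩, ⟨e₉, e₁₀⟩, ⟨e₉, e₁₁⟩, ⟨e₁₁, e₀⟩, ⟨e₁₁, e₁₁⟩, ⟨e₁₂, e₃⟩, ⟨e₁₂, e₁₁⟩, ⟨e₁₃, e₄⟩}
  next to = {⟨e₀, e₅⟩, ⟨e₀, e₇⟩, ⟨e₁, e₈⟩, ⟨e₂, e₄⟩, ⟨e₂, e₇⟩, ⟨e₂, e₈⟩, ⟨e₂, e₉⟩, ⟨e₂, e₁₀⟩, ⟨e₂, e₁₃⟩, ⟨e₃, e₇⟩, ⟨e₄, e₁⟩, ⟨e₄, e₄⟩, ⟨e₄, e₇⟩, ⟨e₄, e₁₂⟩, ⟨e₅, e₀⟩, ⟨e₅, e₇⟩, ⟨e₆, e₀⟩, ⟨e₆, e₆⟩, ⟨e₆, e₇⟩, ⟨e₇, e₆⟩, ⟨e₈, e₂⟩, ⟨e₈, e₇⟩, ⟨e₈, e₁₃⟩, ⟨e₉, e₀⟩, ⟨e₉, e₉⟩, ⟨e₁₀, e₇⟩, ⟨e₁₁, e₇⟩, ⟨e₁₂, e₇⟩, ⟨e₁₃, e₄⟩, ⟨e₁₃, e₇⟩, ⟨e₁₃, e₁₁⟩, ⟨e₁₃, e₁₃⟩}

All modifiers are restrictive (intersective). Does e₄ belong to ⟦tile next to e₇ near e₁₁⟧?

⟦next to e₇⟧ = {x : ⟨x, e₇⟩ ∈ ⟦next to⟧} = {e₀, e₂, e₃, e₄, e₅, e₆, e₈, e₁₀, e₁₁, e₁₂, e₁₃}
⟦near e₁₁⟧ = {x : ⟨x, e₁₁⟩ ∈ ⟦near⟧} = {e₀, e₂, e₃, e₄, e₅, e₆, e₇, e₉, e₁₁, e₁₂}
⟦tile⟧ = {e₀, e₁, e₄, e₅, e₈, e₉, e₁₀, e₁₁, e₁₂, e₁₃}
… ∩ ⟦next to e₇⟧ = {e₀, e₁, e₄, e₅, e₈, e₉, e₁₀, e₁₁, e₁₂, e₁₃} ∩ {e₀, e₂, e₃, e₄, e₅, e₆, e₈, e₁₀, e₁₁, e₁₂, e₁₃} = {e₀, e₄, e₅, e₈, e₁₀, e₁₁, e₁₂, e₁₃}
… ∩ ⟦near e₁₁⟧ = {e₀, e₄, e₅, e₈, e₁₀, e₁₁, e₁₂, e₁₃} ∩ {e₀, e₂, e₃, e₄, e₅, e₆, e₇, e₉, e₁₁, e₁₂} = {e₀, e₄, e₅, e₁₁, e₁₂}
⟦tile next to e₇ near e₁₁⟧ = {e₀, e₄, e₅, e₁₁, e₁₂}; e₄ ∈ this set.

yes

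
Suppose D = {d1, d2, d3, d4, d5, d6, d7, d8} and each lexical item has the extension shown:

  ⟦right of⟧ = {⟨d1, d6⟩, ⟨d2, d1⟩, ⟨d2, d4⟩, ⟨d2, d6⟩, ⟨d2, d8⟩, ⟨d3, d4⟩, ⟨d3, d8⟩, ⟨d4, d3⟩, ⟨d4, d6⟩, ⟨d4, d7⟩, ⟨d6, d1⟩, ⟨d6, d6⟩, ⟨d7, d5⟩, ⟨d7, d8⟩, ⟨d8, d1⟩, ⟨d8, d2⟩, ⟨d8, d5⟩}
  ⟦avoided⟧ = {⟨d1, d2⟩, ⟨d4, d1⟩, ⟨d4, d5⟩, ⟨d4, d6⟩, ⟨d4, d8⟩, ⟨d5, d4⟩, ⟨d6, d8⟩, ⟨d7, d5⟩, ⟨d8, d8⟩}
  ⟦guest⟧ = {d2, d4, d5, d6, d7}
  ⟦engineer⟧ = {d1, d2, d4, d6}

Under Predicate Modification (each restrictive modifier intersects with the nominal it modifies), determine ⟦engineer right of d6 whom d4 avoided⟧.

⟦right of d6⟧ = {x : ⟨x, d6⟩ ∈ ⟦right of⟧} = {d1, d2, d4, d6}
⟦whom d4 avoided⟧ = {x : ⟨d4, x⟩ ∈ ⟦avoided⟧} = {d1, d5, d6, d8}
⟦engineer⟧ = {d1, d2, d4, d6}
… ∩ ⟦right of d6⟧ = {d1, d2, d4, d6} ∩ {d1, d2, d4, d6} = {d1, d2, d4, d6}
… ∩ ⟦whom d4 avoided⟧ = {d1, d2, d4, d6} ∩ {d1, d5, d6, d8} = {d1, d6}
So ⟦engineer right of d6 whom d4 avoided⟧ = {d1, d6}.

{d1, d6}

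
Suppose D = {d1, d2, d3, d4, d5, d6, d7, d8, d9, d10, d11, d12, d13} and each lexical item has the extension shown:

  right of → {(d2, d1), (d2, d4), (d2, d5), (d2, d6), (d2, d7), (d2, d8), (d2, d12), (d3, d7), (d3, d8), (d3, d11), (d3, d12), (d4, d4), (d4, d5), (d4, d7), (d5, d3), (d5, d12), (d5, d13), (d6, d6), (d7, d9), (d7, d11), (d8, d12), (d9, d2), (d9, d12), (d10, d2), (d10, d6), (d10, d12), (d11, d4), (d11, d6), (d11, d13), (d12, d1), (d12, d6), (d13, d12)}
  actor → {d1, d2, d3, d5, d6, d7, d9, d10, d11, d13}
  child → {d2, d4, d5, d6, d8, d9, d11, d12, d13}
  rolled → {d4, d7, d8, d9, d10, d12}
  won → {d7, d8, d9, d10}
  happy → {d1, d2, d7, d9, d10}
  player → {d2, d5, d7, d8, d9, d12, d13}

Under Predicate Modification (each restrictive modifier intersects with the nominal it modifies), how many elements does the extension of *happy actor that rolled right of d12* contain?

2

⟦that rolled⟧ = ⟦rolled⟧ = {d4, d7, d8, d9, d10, d12}
⟦right of d12⟧ = {x : ⟨x, d12⟩ ∈ ⟦right of⟧} = {d2, d3, d5, d8, d9, d10, d13}
⟦actor⟧ = {d1, d2, d3, d5, d6, d7, d9, d10, d11, d13}
… ∩ ⟦that rolled⟧ = {d1, d2, d3, d5, d6, d7, d9, d10, d11, d13} ∩ {d4, d7, d8, d9, d10, d12} = {d7, d9, d10}
… ∩ ⟦right of d12⟧ = {d7, d9, d10} ∩ {d2, d3, d5, d8, d9, d10, d13} = {d9, d10}
… ∩ ⟦happy⟧ = {d9, d10} ∩ {d1, d2, d7, d9, d10} = {d9, d10}
⟦happy actor that rolled right of d12⟧ = {d9, d10}, so the cardinality is 2.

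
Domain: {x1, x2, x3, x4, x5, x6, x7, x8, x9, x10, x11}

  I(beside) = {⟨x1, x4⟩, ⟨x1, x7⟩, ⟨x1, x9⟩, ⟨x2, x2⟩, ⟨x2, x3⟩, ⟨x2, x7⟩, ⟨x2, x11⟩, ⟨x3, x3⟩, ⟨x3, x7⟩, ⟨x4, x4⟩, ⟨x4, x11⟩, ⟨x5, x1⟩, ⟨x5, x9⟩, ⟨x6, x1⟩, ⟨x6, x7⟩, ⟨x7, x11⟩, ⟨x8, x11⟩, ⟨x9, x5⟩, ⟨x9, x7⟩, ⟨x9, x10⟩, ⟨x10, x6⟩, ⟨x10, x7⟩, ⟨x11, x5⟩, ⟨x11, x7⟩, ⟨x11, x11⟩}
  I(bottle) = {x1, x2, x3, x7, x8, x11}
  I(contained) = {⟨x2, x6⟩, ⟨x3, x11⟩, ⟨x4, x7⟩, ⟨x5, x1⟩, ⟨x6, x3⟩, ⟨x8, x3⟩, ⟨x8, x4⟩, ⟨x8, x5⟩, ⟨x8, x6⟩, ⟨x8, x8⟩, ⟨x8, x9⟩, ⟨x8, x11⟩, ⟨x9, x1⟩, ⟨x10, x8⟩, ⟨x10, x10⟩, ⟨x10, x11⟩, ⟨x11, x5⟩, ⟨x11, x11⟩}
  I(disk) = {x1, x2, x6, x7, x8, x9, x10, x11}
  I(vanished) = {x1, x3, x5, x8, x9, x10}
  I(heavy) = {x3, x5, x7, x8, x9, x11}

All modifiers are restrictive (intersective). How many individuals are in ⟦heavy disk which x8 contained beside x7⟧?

⟦which x8 contained⟧ = {x : ⟨x8, x⟩ ∈ ⟦contained⟧} = {x3, x4, x5, x6, x8, x9, x11}
⟦beside x7⟧ = {x : ⟨x, x7⟩ ∈ ⟦beside⟧} = {x1, x2, x3, x6, x9, x10, x11}
⟦disk⟧ = {x1, x2, x6, x7, x8, x9, x10, x11}
… ∩ ⟦which x8 contained⟧ = {x1, x2, x6, x7, x8, x9, x10, x11} ∩ {x3, x4, x5, x6, x8, x9, x11} = {x6, x8, x9, x11}
… ∩ ⟦beside x7⟧ = {x6, x8, x9, x11} ∩ {x1, x2, x3, x6, x9, x10, x11} = {x6, x9, x11}
… ∩ ⟦heavy⟧ = {x6, x9, x11} ∩ {x3, x5, x7, x8, x9, x11} = {x9, x11}
⟦heavy disk which x8 contained beside x7⟧ = {x9, x11}, so the cardinality is 2.

2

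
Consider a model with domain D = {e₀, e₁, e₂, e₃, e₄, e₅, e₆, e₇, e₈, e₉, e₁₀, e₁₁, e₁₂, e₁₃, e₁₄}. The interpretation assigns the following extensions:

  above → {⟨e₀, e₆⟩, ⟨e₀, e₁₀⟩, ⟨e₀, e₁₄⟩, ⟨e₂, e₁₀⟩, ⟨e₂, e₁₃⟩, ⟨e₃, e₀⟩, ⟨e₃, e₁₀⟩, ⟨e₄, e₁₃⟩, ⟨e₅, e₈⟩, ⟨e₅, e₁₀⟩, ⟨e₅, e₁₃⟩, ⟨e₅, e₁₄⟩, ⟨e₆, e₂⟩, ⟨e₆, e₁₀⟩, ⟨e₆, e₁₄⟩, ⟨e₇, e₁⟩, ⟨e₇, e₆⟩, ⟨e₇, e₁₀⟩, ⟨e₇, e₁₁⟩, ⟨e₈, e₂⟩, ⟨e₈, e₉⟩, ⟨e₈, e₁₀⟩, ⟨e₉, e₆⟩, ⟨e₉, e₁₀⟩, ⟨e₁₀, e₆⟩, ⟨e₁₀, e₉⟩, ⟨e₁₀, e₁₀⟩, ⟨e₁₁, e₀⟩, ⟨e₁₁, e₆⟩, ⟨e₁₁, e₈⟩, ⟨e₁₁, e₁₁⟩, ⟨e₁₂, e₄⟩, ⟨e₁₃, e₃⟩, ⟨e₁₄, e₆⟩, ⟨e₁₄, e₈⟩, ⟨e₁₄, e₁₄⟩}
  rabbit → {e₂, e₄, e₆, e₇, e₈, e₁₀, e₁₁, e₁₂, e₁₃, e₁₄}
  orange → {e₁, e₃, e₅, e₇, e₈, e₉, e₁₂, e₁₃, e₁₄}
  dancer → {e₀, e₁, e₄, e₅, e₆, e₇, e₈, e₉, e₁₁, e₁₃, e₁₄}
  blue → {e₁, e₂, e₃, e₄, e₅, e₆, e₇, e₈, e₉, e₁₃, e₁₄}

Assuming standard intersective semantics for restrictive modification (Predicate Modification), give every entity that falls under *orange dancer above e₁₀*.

{e₅, e₇, e₈, e₉}

⟦above e₁₀⟧ = {x : ⟨x, e₁₀⟩ ∈ ⟦above⟧} = {e₀, e₂, e₃, e₅, e₆, e₇, e₈, e₉, e₁₀}
⟦dancer⟧ = {e₀, e₁, e₄, e₅, e₆, e₇, e₈, e₉, e₁₁, e₁₃, e₁₄}
… ∩ ⟦above e₁₀⟧ = {e₀, e₁, e₄, e₅, e₆, e₇, e₈, e₉, e₁₁, e₁₃, e₁₄} ∩ {e₀, e₂, e₃, e₅, e₆, e₇, e₈, e₉, e₁₀} = {e₀, e₅, e₆, e₇, e₈, e₉}
… ∩ ⟦orange⟧ = {e₀, e₅, e₆, e₇, e₈, e₉} ∩ {e₁, e₃, e₅, e₇, e₈, e₉, e₁₂, e₁₃, e₁₄} = {e₅, e₇, e₈, e₉}
So ⟦orange dancer above e₁₀⟧ = {e₅, e₇, e₈, e₉}.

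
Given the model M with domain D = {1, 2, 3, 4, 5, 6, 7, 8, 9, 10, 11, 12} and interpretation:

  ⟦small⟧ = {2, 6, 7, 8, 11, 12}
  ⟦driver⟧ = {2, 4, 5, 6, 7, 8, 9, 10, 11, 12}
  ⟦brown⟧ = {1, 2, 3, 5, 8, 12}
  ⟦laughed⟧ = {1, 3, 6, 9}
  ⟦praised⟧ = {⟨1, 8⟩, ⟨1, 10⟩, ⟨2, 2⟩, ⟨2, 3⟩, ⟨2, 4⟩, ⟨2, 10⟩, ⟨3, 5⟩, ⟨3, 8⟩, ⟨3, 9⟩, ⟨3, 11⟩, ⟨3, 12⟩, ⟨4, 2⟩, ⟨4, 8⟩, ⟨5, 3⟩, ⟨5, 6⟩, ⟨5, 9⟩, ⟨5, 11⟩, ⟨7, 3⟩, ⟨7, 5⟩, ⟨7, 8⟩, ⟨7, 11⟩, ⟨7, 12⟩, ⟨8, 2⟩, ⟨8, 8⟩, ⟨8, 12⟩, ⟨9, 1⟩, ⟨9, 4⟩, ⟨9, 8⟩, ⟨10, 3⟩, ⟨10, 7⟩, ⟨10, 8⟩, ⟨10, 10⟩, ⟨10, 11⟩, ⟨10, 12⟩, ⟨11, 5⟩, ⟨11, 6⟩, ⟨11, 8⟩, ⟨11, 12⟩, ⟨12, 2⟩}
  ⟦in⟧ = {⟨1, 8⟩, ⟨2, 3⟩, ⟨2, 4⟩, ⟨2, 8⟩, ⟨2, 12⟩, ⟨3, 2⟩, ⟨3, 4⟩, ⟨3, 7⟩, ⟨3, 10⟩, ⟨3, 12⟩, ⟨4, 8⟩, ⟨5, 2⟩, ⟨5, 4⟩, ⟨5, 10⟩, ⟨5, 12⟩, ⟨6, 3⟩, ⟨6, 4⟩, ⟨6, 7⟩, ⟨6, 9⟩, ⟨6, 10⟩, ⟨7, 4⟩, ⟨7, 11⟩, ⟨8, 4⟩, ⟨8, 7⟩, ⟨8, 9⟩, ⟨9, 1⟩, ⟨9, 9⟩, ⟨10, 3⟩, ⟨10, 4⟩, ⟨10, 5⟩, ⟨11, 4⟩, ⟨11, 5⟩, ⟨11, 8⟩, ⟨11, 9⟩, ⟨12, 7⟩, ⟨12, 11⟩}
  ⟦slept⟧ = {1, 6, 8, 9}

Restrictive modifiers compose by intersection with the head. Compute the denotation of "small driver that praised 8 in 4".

⟦that praised 8⟧ = {x : ⟨x, 8⟩ ∈ ⟦praised⟧} = {1, 3, 4, 7, 8, 9, 10, 11}
⟦in 4⟧ = {x : ⟨x, 4⟩ ∈ ⟦in⟧} = {2, 3, 5, 6, 7, 8, 10, 11}
⟦driver⟧ = {2, 4, 5, 6, 7, 8, 9, 10, 11, 12}
… ∩ ⟦that praised 8⟧ = {2, 4, 5, 6, 7, 8, 9, 10, 11, 12} ∩ {1, 3, 4, 7, 8, 9, 10, 11} = {4, 7, 8, 9, 10, 11}
… ∩ ⟦in 4⟧ = {4, 7, 8, 9, 10, 11} ∩ {2, 3, 5, 6, 7, 8, 10, 11} = {7, 8, 10, 11}
… ∩ ⟦small⟧ = {7, 8, 10, 11} ∩ {2, 6, 7, 8, 11, 12} = {7, 8, 11}
So ⟦small driver that praised 8 in 4⟧ = {7, 8, 11}.

{7, 8, 11}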